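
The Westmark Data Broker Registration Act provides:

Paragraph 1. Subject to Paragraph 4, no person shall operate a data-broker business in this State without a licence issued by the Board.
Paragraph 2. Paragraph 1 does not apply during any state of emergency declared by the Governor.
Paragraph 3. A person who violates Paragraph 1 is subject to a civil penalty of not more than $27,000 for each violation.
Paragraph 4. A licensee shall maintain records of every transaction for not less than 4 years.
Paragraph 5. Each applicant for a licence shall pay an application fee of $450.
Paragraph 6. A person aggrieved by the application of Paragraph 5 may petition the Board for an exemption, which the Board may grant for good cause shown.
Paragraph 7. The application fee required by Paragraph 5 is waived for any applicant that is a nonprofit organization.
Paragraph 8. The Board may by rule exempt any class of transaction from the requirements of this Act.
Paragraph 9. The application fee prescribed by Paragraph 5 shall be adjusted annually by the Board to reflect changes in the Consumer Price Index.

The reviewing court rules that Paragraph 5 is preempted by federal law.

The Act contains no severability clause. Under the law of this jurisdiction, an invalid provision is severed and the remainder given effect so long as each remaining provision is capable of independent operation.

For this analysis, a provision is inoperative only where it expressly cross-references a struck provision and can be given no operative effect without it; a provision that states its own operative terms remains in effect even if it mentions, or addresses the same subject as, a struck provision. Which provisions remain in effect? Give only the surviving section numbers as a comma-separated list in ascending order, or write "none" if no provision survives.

Paragraph 5 is struck. The only function of Paragraph 6 is the exemption procedure for Paragraph 5, so it cannot stand once Paragraph 5 is removed. Paragraph 7 has no operative effect of its own apart from Paragraph 5 and is therefore inoperative. Paragraph 9 has no operative effect of its own apart from Paragraph 5 and is therefore inoperative. With no severability clause, the stated default rule severs what cannot stand and enforces each remaining provision that can operate on its own. Paragraph 1, Paragraph 2, Paragraph 3, Paragraph 4, and Paragraph 8 remain in effect.

1, 2, 3, 4, 8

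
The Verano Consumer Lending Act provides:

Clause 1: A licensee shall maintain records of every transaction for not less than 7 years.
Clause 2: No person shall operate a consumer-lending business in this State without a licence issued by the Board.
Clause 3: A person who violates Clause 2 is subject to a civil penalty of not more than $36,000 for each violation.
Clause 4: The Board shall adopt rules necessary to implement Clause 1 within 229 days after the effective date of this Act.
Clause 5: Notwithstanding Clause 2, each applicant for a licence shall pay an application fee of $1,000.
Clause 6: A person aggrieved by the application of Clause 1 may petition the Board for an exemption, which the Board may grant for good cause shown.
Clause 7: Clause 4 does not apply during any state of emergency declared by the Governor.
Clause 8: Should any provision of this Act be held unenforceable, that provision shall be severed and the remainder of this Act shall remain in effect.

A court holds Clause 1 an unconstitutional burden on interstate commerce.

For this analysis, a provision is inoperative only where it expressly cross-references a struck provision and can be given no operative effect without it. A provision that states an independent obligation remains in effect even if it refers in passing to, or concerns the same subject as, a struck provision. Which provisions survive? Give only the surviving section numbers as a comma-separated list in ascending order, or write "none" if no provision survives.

2, 3, 5, 8

Clause 1 is struck. Clause 4 merely fixes the rulemaking mandate for Clause 1; with Clause 1 gone it has nothing to operate on and falls away. Clause 6 merely fixes the exemption procedure for Clause 1; with Clause 1 gone it has nothing to operate on and falls away. Clause 7 has no operative effect of its own apart from Clause 4 and is therefore inoperative. Under the severability clause in Clause 8, the remaining provisions continue in force. That leaves Clause 2, Clause 3, Clause 5, and Clause 8 in effect.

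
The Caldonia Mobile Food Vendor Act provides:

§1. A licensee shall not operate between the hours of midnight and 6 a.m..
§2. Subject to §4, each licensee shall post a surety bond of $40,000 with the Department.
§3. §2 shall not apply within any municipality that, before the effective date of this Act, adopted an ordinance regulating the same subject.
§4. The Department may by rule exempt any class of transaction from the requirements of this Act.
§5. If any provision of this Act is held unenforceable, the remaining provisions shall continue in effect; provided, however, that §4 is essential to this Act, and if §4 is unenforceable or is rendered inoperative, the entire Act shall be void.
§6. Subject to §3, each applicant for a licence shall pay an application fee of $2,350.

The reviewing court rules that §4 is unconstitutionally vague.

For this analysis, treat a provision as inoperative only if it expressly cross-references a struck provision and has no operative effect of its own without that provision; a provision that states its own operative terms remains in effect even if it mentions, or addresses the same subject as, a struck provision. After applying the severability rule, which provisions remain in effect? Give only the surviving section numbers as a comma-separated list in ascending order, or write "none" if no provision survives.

none

§4 is struck. No other provision's operative terms depend on §4. §5 makes §4 an essential term, and §4 is the provision held invalid; under §5, the entire Act is therefore void. No provision of the Act survives.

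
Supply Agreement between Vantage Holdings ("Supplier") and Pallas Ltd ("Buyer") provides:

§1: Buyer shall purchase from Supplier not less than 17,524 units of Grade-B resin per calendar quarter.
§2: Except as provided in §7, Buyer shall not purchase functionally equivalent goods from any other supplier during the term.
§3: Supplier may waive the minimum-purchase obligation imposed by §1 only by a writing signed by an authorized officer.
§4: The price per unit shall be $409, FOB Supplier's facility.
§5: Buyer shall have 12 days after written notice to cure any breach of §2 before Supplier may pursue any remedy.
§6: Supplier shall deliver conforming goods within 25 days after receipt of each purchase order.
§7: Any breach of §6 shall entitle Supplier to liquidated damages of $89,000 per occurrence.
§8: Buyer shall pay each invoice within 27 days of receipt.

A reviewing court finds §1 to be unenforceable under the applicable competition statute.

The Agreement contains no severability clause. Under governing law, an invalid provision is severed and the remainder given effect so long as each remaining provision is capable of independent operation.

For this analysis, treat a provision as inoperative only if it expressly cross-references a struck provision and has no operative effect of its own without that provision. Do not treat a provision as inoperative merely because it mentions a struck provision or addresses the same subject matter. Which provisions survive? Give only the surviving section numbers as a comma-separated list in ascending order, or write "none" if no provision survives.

§1 is struck. §3 has no operative effect of its own apart from §1 and is therefore inoperative. Under the stated default rule, only provisions that cannot operate independently fall away; the rest are enforced. That leaves §2, §4, §5, §6, §7, and §8 in effect.

2, 4, 5, 6, 7, 8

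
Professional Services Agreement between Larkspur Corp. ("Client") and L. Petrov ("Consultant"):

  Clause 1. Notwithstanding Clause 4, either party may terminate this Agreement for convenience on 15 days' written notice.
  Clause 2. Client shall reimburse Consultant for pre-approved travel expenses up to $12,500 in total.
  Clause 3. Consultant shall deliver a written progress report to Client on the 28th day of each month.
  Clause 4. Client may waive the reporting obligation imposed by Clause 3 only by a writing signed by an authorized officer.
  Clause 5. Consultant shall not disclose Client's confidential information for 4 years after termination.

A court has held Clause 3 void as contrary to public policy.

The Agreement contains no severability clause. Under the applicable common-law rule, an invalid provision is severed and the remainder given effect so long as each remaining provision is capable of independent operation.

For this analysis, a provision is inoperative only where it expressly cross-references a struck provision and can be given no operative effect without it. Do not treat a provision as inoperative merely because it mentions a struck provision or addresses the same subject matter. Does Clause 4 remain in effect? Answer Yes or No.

Clause 3 is struck. The only function of Clause 4 is the waiver condition for Clause 3, so it cannot stand once Clause 3 is removed. Clause 1 mentions Clause 4 but its own obligation stands independently of Clause 4, so Clause 1 is not affected. With no severability clause, the stated default rule severs what cannot stand and enforces each remaining provision that can operate on its own. The provisions still in force are Clause 1, Clause 2, and Clause 5. Clause 4 is among the inoperative provisions, so the answer is no.

No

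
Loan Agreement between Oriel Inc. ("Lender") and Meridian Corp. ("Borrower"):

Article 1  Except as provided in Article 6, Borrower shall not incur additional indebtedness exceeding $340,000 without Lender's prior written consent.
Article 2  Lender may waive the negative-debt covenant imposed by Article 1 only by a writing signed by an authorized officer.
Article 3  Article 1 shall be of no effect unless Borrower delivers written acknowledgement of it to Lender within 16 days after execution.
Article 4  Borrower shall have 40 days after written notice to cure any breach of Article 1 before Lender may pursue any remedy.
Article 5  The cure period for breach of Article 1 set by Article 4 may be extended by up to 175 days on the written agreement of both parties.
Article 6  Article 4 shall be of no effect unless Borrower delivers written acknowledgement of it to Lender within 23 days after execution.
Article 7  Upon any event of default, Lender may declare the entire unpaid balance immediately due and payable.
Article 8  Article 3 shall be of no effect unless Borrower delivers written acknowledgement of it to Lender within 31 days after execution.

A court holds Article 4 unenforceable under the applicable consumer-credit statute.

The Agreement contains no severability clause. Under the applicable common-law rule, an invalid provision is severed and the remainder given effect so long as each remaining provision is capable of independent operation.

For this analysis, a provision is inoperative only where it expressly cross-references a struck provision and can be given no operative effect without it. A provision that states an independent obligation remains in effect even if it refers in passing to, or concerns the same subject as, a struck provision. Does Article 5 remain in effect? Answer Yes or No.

No

Article 4 is struck. Article 5 operates only by reference to Article 4, so it falls with Article 4. The only function of Article 6 is the acknowledgement condition for Article 4, so it cannot stand once Article 4 is removed. Article 1 mentions Article 6 but its own obligation stands independently of Article 6, so Article 1 is not affected. Under the stated default rule, only provisions that cannot operate independently fall away; the rest are enforced. Article 1, Article 2, Article 3, Article 7, and Article 8 remain in effect. Article 5 is among the inoperative provisions, so the answer is no.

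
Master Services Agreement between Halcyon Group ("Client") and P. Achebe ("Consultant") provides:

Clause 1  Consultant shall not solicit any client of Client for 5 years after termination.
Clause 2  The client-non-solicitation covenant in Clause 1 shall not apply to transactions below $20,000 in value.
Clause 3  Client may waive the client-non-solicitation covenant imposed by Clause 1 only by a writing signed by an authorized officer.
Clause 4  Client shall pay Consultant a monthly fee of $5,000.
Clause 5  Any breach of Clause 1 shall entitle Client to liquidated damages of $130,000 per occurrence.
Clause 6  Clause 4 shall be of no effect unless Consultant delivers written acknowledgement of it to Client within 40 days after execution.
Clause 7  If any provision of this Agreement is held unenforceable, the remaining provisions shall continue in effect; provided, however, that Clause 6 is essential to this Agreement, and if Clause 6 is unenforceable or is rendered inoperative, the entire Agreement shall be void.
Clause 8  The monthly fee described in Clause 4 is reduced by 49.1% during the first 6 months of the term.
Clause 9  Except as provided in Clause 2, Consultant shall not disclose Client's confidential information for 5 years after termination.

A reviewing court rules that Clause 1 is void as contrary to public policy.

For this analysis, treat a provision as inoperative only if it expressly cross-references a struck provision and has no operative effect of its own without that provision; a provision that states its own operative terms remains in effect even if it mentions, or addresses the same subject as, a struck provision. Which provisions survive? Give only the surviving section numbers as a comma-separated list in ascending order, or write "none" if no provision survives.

Clause 1 is struck. Clause 2 does nothing except set the carve-out from the client-non-solicitation covenant by reference to Clause 1; with Clause 1 gone it has no independent effect and is inoperative. Clause 3 operates only by reference to Clause 1, so it falls with Clause 1. Clause 5 operates only by reference to Clause 1, so it falls with Clause 1. Clause 9 mentions Clause 2 but its own obligation stands independently of Clause 2, so Clause 9 is not affected. Clause 7 makes Clause 6 an essential term, but Clause 6 is unaffected, so the severability proviso in Clause 7 preserves the remaining provisions. The provisions still in force are Clause 4, Clause 6, Clause 7, Clause 8, and Clause 9.

4, 6, 7, 8, 9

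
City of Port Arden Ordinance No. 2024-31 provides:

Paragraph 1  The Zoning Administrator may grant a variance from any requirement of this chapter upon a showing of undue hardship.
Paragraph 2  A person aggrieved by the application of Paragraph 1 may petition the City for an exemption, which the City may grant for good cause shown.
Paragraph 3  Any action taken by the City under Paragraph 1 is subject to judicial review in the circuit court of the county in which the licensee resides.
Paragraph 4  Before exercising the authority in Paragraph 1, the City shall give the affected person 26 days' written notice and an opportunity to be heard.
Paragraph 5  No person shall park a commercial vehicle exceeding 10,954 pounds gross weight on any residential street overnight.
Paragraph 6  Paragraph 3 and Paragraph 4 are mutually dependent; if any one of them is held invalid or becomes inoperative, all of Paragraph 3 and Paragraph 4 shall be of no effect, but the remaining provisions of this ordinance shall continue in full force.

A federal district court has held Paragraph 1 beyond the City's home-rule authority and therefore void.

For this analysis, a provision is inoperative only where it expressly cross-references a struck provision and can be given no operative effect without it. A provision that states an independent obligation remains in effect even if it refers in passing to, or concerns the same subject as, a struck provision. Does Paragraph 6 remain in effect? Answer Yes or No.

Yes

Paragraph 1 is struck. Paragraph 2 has no operative effect of its own apart from Paragraph 1 and is therefore inoperative. The only function of Paragraph 3 is the judicial-review right for Paragraph 1, so it cannot stand once Paragraph 1 is removed. Paragraph 4 operates only by reference to Paragraph 1, so it falls with Paragraph 1. Paragraph 6 declares Paragraph 3 and Paragraph 4 mutually dependent; since one of them has fallen, all of them are of no effect. The remainder continues in force under Paragraph 6. The provisions still in force are Paragraph 5 and Paragraph 6. Paragraph 6 is among the surviving provisions, so the answer is yes.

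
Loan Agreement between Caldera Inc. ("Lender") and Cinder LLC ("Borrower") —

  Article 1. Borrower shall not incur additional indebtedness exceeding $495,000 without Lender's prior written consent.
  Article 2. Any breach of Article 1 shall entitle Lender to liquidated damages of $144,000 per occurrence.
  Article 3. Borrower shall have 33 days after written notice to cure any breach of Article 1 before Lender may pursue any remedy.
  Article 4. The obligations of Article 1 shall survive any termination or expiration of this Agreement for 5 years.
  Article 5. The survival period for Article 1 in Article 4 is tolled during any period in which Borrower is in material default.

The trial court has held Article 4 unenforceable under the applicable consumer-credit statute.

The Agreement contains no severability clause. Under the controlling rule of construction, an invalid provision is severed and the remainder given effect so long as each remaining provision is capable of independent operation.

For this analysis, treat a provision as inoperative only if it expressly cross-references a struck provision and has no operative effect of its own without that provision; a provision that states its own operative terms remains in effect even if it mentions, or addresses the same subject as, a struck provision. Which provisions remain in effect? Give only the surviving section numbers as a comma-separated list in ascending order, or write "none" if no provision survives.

1, 2, 3

Article 4 is struck. Article 5 has no operative effect of its own apart from Article 4 and is therefore inoperative. Under the stated default rule, only provisions that cannot operate independently fall away; the rest are enforced. That leaves Article 1, Article 2, and Article 3 in effect.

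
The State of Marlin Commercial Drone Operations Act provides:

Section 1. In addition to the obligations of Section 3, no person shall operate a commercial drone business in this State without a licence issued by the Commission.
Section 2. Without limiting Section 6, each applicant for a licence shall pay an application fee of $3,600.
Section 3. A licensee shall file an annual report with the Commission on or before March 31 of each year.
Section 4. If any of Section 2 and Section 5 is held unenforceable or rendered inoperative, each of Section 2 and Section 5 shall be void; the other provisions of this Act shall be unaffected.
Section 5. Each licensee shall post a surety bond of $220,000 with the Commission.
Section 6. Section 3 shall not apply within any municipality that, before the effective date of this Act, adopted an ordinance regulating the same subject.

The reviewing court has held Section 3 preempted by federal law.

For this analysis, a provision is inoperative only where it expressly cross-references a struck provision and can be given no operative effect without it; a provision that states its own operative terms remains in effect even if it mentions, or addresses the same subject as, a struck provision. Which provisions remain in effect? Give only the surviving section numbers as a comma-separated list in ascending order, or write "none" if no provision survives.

Section 3 is struck. The only function of Section 6 is the local-preemption carve-out from Section 3, so it cannot stand once Section 3 is removed. Section 2 mentions Section 6 but its own obligation stands independently of Section 6, so Section 2 is not affected. Section 1 mentions Section 3 but its own obligation stands independently of Section 3, so Section 1 is not affected. Section 4 ties Section 2 and Section 5 together, but none of those is affected here; the remaining provisions continue in force under Section 4. The provisions still in force are Section 1, Section 2, Section 4, and Section 5.

1, 2, 4, 5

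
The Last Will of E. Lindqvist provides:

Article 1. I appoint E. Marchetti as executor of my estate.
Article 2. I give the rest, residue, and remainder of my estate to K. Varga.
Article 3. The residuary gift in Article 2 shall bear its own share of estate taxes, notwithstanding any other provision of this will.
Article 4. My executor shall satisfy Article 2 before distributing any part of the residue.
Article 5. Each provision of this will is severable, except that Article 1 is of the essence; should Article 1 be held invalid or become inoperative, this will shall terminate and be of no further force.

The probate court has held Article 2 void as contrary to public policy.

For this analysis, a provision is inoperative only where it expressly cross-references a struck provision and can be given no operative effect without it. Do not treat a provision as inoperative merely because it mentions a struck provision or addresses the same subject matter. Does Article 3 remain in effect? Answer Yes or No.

No

Article 2 is struck. Article 3 has no operative effect of its own apart from Article 2 and is therefore inoperative. Article 4 operates only by reference to Article 2, so it falls with Article 2. Article 5 makes Article 1 an essential term, but Article 1 is unaffected, so the severability proviso in Article 5 preserves the remaining provisions. The provisions still in force are Article 1 and Article 5. Article 3 is among the inoperative provisions, so the answer is no.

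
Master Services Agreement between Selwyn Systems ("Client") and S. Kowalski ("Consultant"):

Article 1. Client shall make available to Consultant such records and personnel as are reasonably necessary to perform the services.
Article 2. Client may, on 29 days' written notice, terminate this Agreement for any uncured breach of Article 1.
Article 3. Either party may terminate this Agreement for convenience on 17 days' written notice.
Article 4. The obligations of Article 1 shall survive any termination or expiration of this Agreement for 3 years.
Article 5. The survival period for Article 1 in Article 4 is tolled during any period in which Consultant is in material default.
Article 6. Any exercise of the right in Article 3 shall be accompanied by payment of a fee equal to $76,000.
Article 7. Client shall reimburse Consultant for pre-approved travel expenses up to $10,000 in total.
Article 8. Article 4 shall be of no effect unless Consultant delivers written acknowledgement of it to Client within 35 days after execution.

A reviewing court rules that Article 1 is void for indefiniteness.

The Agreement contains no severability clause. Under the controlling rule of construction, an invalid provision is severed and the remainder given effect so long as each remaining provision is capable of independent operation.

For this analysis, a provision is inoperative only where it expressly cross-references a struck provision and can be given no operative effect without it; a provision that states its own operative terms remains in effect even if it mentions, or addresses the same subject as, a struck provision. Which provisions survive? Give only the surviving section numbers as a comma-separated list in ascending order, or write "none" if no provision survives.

3, 6, 7

Article 1 is struck. Article 2 merely fixes the termination right for breach of Article 1; with Article 1 gone it has nothing to operate on and falls away. Article 4 has no operative effect of its own apart from Article 1 and is therefore inoperative. Article 5 does nothing except set the tolling of the survival period for Article 1 by reference to Article 4; with Article 4 gone it has no independent effect and is inoperative. The only function of Article 8 is the acknowledgement condition for Article 4, so it cannot stand once Article 4 is removed. With no severability clause, the stated default rule severs what cannot stand and enforces each remaining provision that can operate on its own. The provisions still in force are Article 3, Article 6, and Article 7.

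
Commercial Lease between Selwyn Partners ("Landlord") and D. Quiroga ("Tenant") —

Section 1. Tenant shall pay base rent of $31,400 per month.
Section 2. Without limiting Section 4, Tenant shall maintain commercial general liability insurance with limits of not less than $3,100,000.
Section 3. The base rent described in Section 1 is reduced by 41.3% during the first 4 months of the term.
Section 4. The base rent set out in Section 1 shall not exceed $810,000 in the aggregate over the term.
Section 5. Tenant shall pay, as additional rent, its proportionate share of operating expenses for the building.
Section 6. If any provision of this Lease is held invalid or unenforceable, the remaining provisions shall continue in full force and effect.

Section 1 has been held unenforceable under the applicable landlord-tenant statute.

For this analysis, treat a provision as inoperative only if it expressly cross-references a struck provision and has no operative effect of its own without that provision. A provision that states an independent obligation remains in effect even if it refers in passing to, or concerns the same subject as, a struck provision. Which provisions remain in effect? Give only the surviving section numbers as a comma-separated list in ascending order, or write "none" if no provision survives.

2, 5, 6

Section 1 is struck. Section 3 has no operative effect of its own apart from Section 1 and is therefore inoperative. Section 4 operates only by reference to Section 1, so it falls with Section 1. Section 2 mentions Section 4 but its own obligation stands independently of Section 4, so Section 2 is not affected. Under the severability clause in Section 6, the remaining provisions continue in force. Section 2, Section 5, and Section 6 remain in effect.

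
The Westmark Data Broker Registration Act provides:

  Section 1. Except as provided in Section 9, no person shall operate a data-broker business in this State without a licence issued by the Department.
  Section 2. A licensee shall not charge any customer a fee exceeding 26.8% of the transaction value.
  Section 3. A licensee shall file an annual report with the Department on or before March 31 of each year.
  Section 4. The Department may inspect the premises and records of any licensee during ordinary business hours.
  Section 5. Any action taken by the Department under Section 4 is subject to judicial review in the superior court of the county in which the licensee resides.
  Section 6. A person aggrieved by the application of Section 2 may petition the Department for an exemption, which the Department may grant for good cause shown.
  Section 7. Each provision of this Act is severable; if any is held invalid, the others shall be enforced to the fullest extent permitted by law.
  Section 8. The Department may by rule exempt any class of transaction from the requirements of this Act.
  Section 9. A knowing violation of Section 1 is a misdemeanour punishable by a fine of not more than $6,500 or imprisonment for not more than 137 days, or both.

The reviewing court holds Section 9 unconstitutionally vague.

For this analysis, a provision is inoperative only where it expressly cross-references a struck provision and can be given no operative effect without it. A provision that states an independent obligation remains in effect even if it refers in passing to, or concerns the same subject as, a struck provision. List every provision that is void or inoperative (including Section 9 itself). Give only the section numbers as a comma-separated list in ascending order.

9

Section 9 is struck. Section 1 mentions Section 9 but its own obligation stands independently of Section 9, so Section 1 is not affected. Nothing else in the Act is defined by reference to Section 9. Section 7 is a severability clause and preserves every provision that can still be given independent effect. Section 1, Section 2, Section 3, Section 4, Section 5, Section 6, Section 7, and Section 8 remain in effect.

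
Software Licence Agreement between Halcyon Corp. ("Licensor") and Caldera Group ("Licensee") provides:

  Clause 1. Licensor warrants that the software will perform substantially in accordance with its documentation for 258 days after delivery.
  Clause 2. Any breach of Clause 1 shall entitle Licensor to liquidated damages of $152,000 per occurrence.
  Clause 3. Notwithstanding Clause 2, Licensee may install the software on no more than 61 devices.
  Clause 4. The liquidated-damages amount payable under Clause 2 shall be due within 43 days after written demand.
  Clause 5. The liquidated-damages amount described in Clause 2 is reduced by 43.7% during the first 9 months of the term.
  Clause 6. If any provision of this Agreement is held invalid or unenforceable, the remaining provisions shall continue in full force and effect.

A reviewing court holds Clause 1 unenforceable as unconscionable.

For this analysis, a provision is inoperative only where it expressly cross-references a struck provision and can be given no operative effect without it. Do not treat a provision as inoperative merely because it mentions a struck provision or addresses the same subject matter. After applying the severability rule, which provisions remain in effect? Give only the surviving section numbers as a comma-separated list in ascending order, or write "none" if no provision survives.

Clause 1 is struck. Clause 2 does nothing except set the liquidated-damages amount by reference to Clause 1; with Clause 1 gone it has no independent effect and is inoperative. Clause 4 has no operative effect of its own apart from Clause 2 and is therefore inoperative. Clause 5 operates only by reference to Clause 2, so it falls with Clause 2. Although Clause 3 refers to Clause 2, its operative terms do not depend on Clause 2, so it remains in effect. Clause 6 is a severability clause and preserves every provision that can still be given independent effect. Clause 3 and Clause 6 remain in effect.

3, 6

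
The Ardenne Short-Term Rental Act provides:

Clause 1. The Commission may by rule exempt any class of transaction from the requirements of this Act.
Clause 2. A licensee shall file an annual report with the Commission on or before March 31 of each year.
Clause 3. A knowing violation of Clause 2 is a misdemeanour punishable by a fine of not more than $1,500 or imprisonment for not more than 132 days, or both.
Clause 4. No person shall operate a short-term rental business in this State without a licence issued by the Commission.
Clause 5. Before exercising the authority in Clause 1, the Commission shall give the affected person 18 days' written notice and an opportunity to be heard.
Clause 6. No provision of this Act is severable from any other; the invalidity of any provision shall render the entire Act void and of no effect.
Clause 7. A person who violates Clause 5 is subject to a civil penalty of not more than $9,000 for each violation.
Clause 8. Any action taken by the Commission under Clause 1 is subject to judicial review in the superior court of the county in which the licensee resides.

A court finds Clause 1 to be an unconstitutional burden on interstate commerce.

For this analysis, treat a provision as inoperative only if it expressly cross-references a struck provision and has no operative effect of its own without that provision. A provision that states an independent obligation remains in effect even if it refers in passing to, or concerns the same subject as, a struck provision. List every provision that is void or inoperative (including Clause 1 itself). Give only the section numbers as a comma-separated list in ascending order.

Clause 1 is struck. The only function of Clause 5 is the notice-and-hearing requirement for Clause 1, so it cannot stand once Clause 1 is removed. Clause 8 merely fixes the judicial-review right for Clause 1; with Clause 1 gone it has nothing to operate on and falls away. The only function of Clause 7 is the civil penalty for violating Clause 5, so it cannot stand once Clause 5 is removed. Clause 6 provides that the Act is not severable, so the invalidity of any one provision voids the entire Act. No provision of the Act survives.

1, 2, 3, 4, 5, 6, 7, 8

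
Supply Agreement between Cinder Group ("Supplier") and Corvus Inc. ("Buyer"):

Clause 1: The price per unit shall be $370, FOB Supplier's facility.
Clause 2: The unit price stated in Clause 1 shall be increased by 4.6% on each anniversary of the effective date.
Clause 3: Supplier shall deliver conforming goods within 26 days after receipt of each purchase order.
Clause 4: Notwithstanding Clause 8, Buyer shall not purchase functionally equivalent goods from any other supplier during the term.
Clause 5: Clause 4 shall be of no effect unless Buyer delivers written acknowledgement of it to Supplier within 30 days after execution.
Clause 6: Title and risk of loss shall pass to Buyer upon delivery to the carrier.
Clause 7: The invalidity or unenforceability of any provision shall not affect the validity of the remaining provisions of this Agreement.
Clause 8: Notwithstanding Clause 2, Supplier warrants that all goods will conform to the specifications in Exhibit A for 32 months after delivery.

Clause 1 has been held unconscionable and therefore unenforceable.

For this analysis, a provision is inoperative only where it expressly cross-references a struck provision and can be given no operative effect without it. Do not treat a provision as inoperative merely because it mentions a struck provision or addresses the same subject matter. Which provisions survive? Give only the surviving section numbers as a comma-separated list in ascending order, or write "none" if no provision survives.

3, 4, 5, 6, 7, 8

Clause 1 is struck. The whole of Clause 2 is the escalation of the unit price, defined by reference to Clause 1, so Clause 2 cannot stand once Clause 1 is removed. Clause 8 mentions Clause 2 but its own obligation stands independently of Clause 2, so Clause 8 is not affected. Under the severability clause in Clause 7, the remaining provisions continue in force. The provisions still in force are Clause 3, Clause 4, Clause 5, Clause 6, Clause 7, and Clause 8.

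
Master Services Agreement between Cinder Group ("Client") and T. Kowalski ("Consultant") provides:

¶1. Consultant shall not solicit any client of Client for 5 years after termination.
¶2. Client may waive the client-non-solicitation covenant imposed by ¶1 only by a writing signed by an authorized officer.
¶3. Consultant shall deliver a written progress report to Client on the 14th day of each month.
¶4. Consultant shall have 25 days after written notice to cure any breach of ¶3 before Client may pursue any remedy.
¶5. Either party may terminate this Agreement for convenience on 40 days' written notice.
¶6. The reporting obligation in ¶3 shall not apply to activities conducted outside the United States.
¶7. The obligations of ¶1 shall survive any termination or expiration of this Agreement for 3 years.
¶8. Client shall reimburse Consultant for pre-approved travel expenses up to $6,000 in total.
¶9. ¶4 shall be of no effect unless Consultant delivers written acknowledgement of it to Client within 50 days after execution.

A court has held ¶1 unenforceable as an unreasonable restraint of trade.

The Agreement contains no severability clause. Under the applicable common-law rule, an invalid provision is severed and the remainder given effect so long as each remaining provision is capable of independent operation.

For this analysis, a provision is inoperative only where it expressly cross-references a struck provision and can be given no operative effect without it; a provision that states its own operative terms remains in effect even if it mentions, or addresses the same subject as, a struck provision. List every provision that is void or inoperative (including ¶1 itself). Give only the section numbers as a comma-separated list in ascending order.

¶1 is struck. The only function of ¶2 is the waiver condition for ¶1, so it cannot stand once ¶1 is removed. ¶7 operates only by reference to ¶1, so it falls with ¶1. With no severability clause, the stated default rule severs what cannot stand and enforces each remaining provision that can operate on its own. That leaves ¶3, ¶4, ¶5, ¶6, ¶8, and ¶9 in effect.

1, 2, 7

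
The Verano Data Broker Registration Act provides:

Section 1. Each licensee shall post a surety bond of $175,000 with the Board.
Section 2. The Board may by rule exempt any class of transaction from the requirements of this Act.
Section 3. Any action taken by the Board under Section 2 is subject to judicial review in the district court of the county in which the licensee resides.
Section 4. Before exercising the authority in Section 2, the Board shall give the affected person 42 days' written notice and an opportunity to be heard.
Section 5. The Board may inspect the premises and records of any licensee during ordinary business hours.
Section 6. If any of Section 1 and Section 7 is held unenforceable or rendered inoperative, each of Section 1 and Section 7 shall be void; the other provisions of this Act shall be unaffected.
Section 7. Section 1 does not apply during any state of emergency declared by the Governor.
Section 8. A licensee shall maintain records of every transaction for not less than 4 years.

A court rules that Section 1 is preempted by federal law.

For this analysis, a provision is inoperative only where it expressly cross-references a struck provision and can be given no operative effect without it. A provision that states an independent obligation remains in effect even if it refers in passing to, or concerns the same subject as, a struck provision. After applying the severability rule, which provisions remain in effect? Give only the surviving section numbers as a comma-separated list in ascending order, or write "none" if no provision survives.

Section 1 is struck. Section 7 has no operative effect of its own apart from Section 1 and is therefore inoperative. Section 6 declares Section 1 and Section 7 mutually dependent; since one of them has fallen, all of them are of no effect. The remainder continues in force under Section 6. Section 2, Section 3, Section 4, Section 5, Section 6, and Section 8 remain in effect.

2, 3, 4, 5, 6, 8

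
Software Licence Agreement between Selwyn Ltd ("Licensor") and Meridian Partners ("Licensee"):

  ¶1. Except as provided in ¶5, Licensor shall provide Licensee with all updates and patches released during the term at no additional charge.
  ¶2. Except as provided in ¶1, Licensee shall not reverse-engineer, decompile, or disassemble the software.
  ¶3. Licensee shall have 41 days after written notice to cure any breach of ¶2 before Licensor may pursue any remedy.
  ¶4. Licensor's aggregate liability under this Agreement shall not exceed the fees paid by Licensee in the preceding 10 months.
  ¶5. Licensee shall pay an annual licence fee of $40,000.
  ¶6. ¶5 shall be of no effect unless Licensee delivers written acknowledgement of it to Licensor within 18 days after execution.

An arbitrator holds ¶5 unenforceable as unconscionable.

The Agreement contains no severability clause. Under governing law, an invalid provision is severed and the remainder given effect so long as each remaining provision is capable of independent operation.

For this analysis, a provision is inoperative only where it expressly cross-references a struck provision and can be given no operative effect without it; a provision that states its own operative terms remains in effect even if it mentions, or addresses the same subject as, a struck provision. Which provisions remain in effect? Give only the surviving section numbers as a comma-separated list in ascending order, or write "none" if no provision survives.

1, 2, 3, 4

¶5 is struck. ¶6 merely fixes the acknowledgement condition for ¶5; with ¶5 gone it has nothing to operate on and falls away. ¶1 mentions ¶5 but its own obligation stands independently of ¶5, so ¶1 is not affected. With no severability clause, the stated default rule severs what cannot stand and enforces each remaining provision that can operate on its own. The provisions still in force are ¶1, ¶2, ¶3, and ¶4.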